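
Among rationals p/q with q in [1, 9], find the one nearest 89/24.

Expand x = 89/24 as a continued fraction with the Euclidean algorithm:
  89 = 3*24 + 17, so a_0 = 3.
  24 = 1*17 + 7, so a_1 = 1.
  17 = 2*7 + 3, so a_2 = 2.
  7 = 2*3 + 1, so a_3 = 2.
  3 = 3*1 + 0, so a_4 = 3.
so x = [3; 1, 2, 2, 3].
Convergents (p_i = a_i*p_{i-1} + p_{i-2}, q_i = a_i*q_{i-1} + q_{i-2} with p_{-2}=0, p_{-1}=1, q_{-2}=1, q_{-1}=0), until the denominator exceeds 9:
  i=0: a_0=3, p_0 = 3*1 + 0 = 3, q_0 = 3*0 + 1 = 1.
  i=1: a_1=1, p_1 = 1*3 + 1 = 4, q_1 = 1*1 + 0 = 1.
  i=2: a_2=2, p_2 = 2*4 + 3 = 11, q_2 = 2*1 + 1 = 3.
  i=3: a_3=2, p_3 = 2*11 + 4 = 26, q_3 = 2*3 + 1 = 7.
  i=4: a_4=3, p_4 = 3*26 + 11 = 89, q_4 = 3*7 + 3 = 24.
q_4 = 24 > 9, so the last convergent with denominator <= 9 is p_3/q_3 = 26/7.
The closest fraction with denominator <= 9 is either p_3/q_3 or the intermediate fraction (k*p_3 + p_2)/(k*q_3 + q_2) with the largest k >= 1 whose denominator stays <= 9; these approach x as k grows, and every other convergent or intermediate fraction in range is farther away.
Largest k: floor((9 - q_2)/q_3) = floor((9 - 3)/7) = 0.
Since k = 0, no intermediate fraction beyond p_3/q_3 has denominator <= 9, so the convergent 26/7 is the closest (its error is |89*7 - 26*24|/(24*7) = 1/168).

26/7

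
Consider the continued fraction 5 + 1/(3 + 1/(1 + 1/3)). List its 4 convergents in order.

Using the convergent recurrence p_i = a_i*p_{i-1} + p_{i-2}, q_i = a_i*q_{i-1} + q_{i-2} with p_{-2}=0, p_{-1}=1, q_{-2}=1, q_{-1}=0:
  i=0: a_0=5, p_0 = 5*1 + 0 = 5, q_0 = 5*0 + 1 = 1.
  i=1: a_1=3, p_1 = 3*5 + 1 = 16, q_1 = 3*1 + 0 = 3.
  i=2: a_2=1, p_2 = 1*16 + 5 = 21, q_2 = 1*3 + 1 = 4.
  i=3: a_3=3, p_3 = 3*21 + 16 = 79, q_3 = 3*4 + 3 = 15.

5/1, 16/3, 21/4, 79/15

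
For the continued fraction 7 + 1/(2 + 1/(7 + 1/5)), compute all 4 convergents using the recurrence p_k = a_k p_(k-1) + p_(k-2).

7/1, 15/2, 112/15, 575/77

Using the convergent recurrence p_i = a_i*p_{i-1} + p_{i-2}, q_i = a_i*q_{i-1} + q_{i-2} with p_{-2}=0, p_{-1}=1, q_{-2}=1, q_{-1}=0:
  i=0: a_0=7, p_0 = 7*1 + 0 = 7, q_0 = 7*0 + 1 = 1.
  i=1: a_1=2, p_1 = 2*7 + 1 = 15, q_1 = 2*1 + 0 = 2.
  i=2: a_2=7, p_2 = 7*15 + 7 = 112, q_2 = 7*2 + 1 = 15.
  i=3: a_3=5, p_3 = 5*112 + 15 = 575, q_3 = 5*15 + 2 = 77.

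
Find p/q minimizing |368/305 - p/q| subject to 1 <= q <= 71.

Expand x = 368/305 as a continued fraction with the Euclidean algorithm:
  368 = 1*305 + 63, so a_0 = 1.
  305 = 4*63 + 53, so a_1 = 4.
  63 = 1*53 + 10, so a_2 = 1.
  53 = 5*10 + 3, so a_3 = 5.
  10 = 3*3 + 1, so a_4 = 3.
  3 = 3*1 + 0, so a_5 = 3.
so x = [1; 4, 1, 5, 3, 3].
Convergents (p_i = a_i*p_{i-1} + p_{i-2}, q_i = a_i*q_{i-1} + q_{i-2} with p_{-2}=0, p_{-1}=1, q_{-2}=1, q_{-1}=0), until the denominator exceeds 71:
  i=0: a_0=1, p_0 = 1*1 + 0 = 1, q_0 = 1*0 + 1 = 1.
  i=1: a_1=4, p_1 = 4*1 + 1 = 5, q_1 = 4*1 + 0 = 4.
  i=2: a_2=1, p_2 = 1*5 + 1 = 6, q_2 = 1*4 + 1 = 5.
  i=3: a_3=5, p_3 = 5*6 + 5 = 35, q_3 = 5*5 + 4 = 29.
  i=4: a_4=3, p_4 = 3*35 + 6 = 111, q_4 = 3*29 + 5 = 92.
q_4 = 92 > 71, so the last convergent with denominator <= 71 is p_3/q_3 = 35/29.
The closest fraction with denominator <= 71 is either p_3/q_3 or the intermediate fraction (k*p_3 + p_2)/(k*q_3 + q_2) with the largest k >= 1 whose denominator stays <= 71; these approach x as k grows, and every other convergent or intermediate fraction in range is farther away.
Largest k: floor((71 - q_2)/q_3) = floor((71 - 5)/29) = 2.
That gives (2*35 + 6)/(2*29 + 5) = 76/63.
Compare the errors: |x - 35/29| = |368*29 - 35*305|/(305*29) = 3/8845, and |x - 76/63| = |368*63 - 76*305|/(305*63) = 4/19215.
Cross-multiplying, 4*8845 = 35380 < 57645 = 3*19215, so 4/19215 is smaller: the intermediate fraction 76/63 is closer to x than 35/29.

76/63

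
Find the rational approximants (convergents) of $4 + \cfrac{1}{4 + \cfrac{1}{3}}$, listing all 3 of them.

Using the convergent recurrence p_i = a_i*p_{i-1} + p_{i-2}, q_i = a_i*q_{i-1} + q_{i-2} with p_{-2}=0, p_{-1}=1, q_{-2}=1, q_{-1}=0:
  i=0: a_0=4, p_0 = 4*1 + 0 = 4, q_0 = 4*0 + 1 = 1.
  i=1: a_1=4, p_1 = 4*4 + 1 = 17, q_1 = 4*1 + 0 = 4.
  i=2: a_2=3, p_2 = 3*17 + 4 = 55, q_2 = 3*4 + 1 = 13.

4/1, 17/4, 55/13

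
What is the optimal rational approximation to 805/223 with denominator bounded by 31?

83/23

Expand x = 805/223 as a continued fraction with the Euclidean algorithm:
  805 = 3*223 + 136, so a_0 = 3.
  223 = 1*136 + 87, so a_1 = 1.
  136 = 1*87 + 49, so a_2 = 1.
  87 = 1*49 + 38, so a_3 = 1.
  49 = 1*38 + 11, so a_4 = 1.
  38 = 3*11 + 5, so a_5 = 3.
  11 = 2*5 + 1, so a_6 = 2.
  5 = 5*1 + 0, so a_7 = 5.
so x = [3; 1, 1, 1, 1, 3, 2, 5].
Convergents (p_i = a_i*p_{i-1} + p_{i-2}, q_i = a_i*q_{i-1} + q_{i-2} with p_{-2}=0, p_{-1}=1, q_{-2}=1, q_{-1}=0), until the denominator exceeds 31:
  i=0: a_0=3, p_0 = 3*1 + 0 = 3, q_0 = 3*0 + 1 = 1.
  i=1: a_1=1, p_1 = 1*3 + 1 = 4, q_1 = 1*1 + 0 = 1.
  i=2: a_2=1, p_2 = 1*4 + 3 = 7, q_2 = 1*1 + 1 = 2.
  i=3: a_3=1, p_3 = 1*7 + 4 = 11, q_3 = 1*2 + 1 = 3.
  i=4: a_4=1, p_4 = 1*11 + 7 = 18, q_4 = 1*3 + 2 = 5.
  i=5: a_5=3, p_5 = 3*18 + 11 = 65, q_5 = 3*5 + 3 = 18.
  i=6: a_6=2, p_6 = 2*65 + 18 = 148, q_6 = 2*18 + 5 = 41.
q_6 = 41 > 31, so the last convergent with denominator <= 31 is p_5/q_5 = 65/18.
The closest fraction with denominator <= 31 is either p_5/q_5 or the intermediate fraction (k*p_5 + p_4)/(k*q_5 + q_4) with the largest k >= 1 whose denominator stays <= 31; these approach x as k grows, and every other convergent or intermediate fraction in range is farther away.
Largest k: floor((31 - q_4)/q_5) = floor((31 - 5)/18) = 1.
That gives (1*65 + 18)/(1*18 + 5) = 83/23.
Compare the errors: |x - 65/18| = |805*18 - 65*223|/(223*18) = 5/4014, and |x - 83/23| = |805*23 - 83*223|/(223*23) = 6/5129.
Cross-multiplying, 6*4014 = 24084 < 25645 = 5*5129, so 6/5129 is smaller: the intermediate fraction 83/23 is closer to x than 65/18.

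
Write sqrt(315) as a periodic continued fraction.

[17; (1, 2, 1, 34)]

Write x_i = (sqrt(315) + m_i)/d_i with (m_0, d_0) = (0, 1). a_0 = floor(sqrt(315)) = 17, since 17^2 = 289 <= 315 < 324 = 18^2.
Iterate m_{i+1} = d_i*a_i - m_i, d_{i+1} = (315 - m_{i+1}^2)/d_i, a_{i+1} = floor((a_0 + m_{i+1})/d_{i+1}):
  m_1 = 1*17 - 0 = 17, d_1 = (315 - 17^2)/1 = 26/1 = 26, a_1 = floor((17 + 17)/26) = 1.
  m_2 = 26*1 - 17 = 9, d_2 = (315 - 9^2)/26 = 234/26 = 9, a_2 = floor((17 + 9)/9) = 2.
  m_3 = 9*2 - 9 = 9, d_3 = (315 - 9^2)/9 = 234/9 = 26, a_3 = floor((17 + 9)/26) = 1.
  m_4 = 26*1 - 9 = 17, d_4 = (315 - 17^2)/26 = 26/26 = 1, a_4 = floor((17 + 17)/1) = 34.
  m_5 = 1*34 - 17 = 17, d_5 = (315 - 17^2)/1 = 26/1 = 26: (m_5, d_5) = (m_1, d_1) = (17, 26), so from here the quotients repeat a_1, ..., a_4; the period length is 4.
Hence the expansion of sqrt(315) is a_0 = 17 followed by the repeating block 1, 2, 1, 34 (period 4).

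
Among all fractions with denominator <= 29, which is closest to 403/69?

146/25

Expand x = 403/69 as a continued fraction with the Euclidean algorithm:
  403 = 5*69 + 58, so a_0 = 5.
  69 = 1*58 + 11, so a_1 = 1.
  58 = 5*11 + 3, so a_2 = 5.
  11 = 3*3 + 2, so a_3 = 3.
  3 = 1*2 + 1, so a_4 = 1.
  2 = 2*1 + 0, so a_5 = 2.
so x = [5; 1, 5, 3, 1, 2].
Convergents (p_i = a_i*p_{i-1} + p_{i-2}, q_i = a_i*q_{i-1} + q_{i-2} with p_{-2}=0, p_{-1}=1, q_{-2}=1, q_{-1}=0), until the denominator exceeds 29:
  i=0: a_0=5, p_0 = 5*1 + 0 = 5, q_0 = 5*0 + 1 = 1.
  i=1: a_1=1, p_1 = 1*5 + 1 = 6, q_1 = 1*1 + 0 = 1.
  i=2: a_2=5, p_2 = 5*6 + 5 = 35, q_2 = 5*1 + 1 = 6.
  i=3: a_3=3, p_3 = 3*35 + 6 = 111, q_3 = 3*6 + 1 = 19.
  i=4: a_4=1, p_4 = 1*111 + 35 = 146, q_4 = 1*19 + 6 = 25.
  i=5: a_5=2, p_5 = 2*146 + 111 = 403, q_5 = 2*25 + 19 = 69.
q_5 = 69 > 29, so the last convergent with denominator <= 29 is p_4/q_4 = 146/25.
The closest fraction with denominator <= 29 is either p_4/q_4 or the intermediate fraction (k*p_4 + p_3)/(k*q_4 + q_3) with the largest k >= 1 whose denominator stays <= 29; these approach x as k grows, and every other convergent or intermediate fraction in range is farther away.
Largest k: floor((29 - q_3)/q_4) = floor((29 - 19)/25) = 0.
Since k = 0, no intermediate fraction beyond p_4/q_4 has denominator <= 29, so the convergent 146/25 is the closest (its error is |403*25 - 146*69|/(69*25) = 1/1725).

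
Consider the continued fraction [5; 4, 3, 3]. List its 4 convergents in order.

Using the convergent recurrence p_i = a_i*p_{i-1} + p_{i-2}, q_i = a_i*q_{i-1} + q_{i-2} with p_{-2}=0, p_{-1}=1, q_{-2}=1, q_{-1}=0:
  i=0: a_0=5, p_0 = 5*1 + 0 = 5, q_0 = 5*0 + 1 = 1.
  i=1: a_1=4, p_1 = 4*5 + 1 = 21, q_1 = 4*1 + 0 = 4.
  i=2: a_2=3, p_2 = 3*21 + 5 = 68, q_2 = 3*4 + 1 = 13.
  i=3: a_3=3, p_3 = 3*68 + 21 = 225, q_3 = 3*13 + 4 = 43.

5/1, 21/4, 68/13, 225/43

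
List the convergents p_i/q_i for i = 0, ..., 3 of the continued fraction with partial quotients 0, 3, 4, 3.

Using the convergent recurrence p_i = a_i*p_{i-1} + p_{i-2}, q_i = a_i*q_{i-1} + q_{i-2} with p_{-2}=0, p_{-1}=1, q_{-2}=1, q_{-1}=0:
  i=0: a_0=0, p_0 = 0*1 + 0 = 0, q_0 = 0*0 + 1 = 1.
  i=1: a_1=3, p_1 = 3*0 + 1 = 1, q_1 = 3*1 + 0 = 3.
  i=2: a_2=4, p_2 = 4*1 + 0 = 4, q_2 = 4*3 + 1 = 13.
  i=3: a_3=3, p_3 = 3*4 + 1 = 13, q_3 = 3*13 + 3 = 42.

0/1, 1/3, 4/13, 13/42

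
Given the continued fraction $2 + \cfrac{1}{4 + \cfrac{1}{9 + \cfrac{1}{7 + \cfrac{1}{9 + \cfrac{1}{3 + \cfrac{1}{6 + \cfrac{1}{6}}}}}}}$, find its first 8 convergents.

Using the convergent recurrence p_i = a_i*p_{i-1} + p_{i-2}, q_i = a_i*q_{i-1} + q_{i-2} with p_{-2}=0, p_{-1}=1, q_{-2}=1, q_{-1}=0:
  i=0: a_0=2, p_0 = 2*1 + 0 = 2, q_0 = 2*0 + 1 = 1.
  i=1: a_1=4, p_1 = 4*2 + 1 = 9, q_1 = 4*1 + 0 = 4.
  i=2: a_2=9, p_2 = 9*9 + 2 = 83, q_2 = 9*4 + 1 = 37.
  i=3: a_3=7, p_3 = 7*83 + 9 = 590, q_3 = 7*37 + 4 = 263.
  i=4: a_4=9, p_4 = 9*590 + 83 = 5393, q_4 = 9*263 + 37 = 2404.
  i=5: a_5=3, p_5 = 3*5393 + 590 = 16769, q_5 = 3*2404 + 263 = 7475.
  i=6: a_6=6, p_6 = 6*16769 + 5393 = 106007, q_6 = 6*7475 + 2404 = 47254.
  i=7: a_7=6, p_7 = 6*106007 + 16769 = 652811, q_7 = 6*47254 + 7475 = 290999.

2/1, 9/4, 83/37, 590/263, 5393/2404, 16769/7475, 106007/47254, 652811/290999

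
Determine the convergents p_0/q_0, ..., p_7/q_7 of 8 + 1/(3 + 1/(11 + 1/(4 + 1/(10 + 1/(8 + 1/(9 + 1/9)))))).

Using the convergent recurrence p_i = a_i*p_{i-1} + p_{i-2}, q_i = a_i*q_{i-1} + q_{i-2} with p_{-2}=0, p_{-1}=1, q_{-2}=1, q_{-1}=0:
  i=0: a_0=8, p_0 = 8*1 + 0 = 8, q_0 = 8*0 + 1 = 1.
  i=1: a_1=3, p_1 = 3*8 + 1 = 25, q_1 = 3*1 + 0 = 3.
  i=2: a_2=11, p_2 = 11*25 + 8 = 283, q_2 = 11*3 + 1 = 34.
  i=3: a_3=4, p_3 = 4*283 + 25 = 1157, q_3 = 4*34 + 3 = 139.
  i=4: a_4=10, p_4 = 10*1157 + 283 = 11853, q_4 = 10*139 + 34 = 1424.
  i=5: a_5=8, p_5 = 8*11853 + 1157 = 95981, q_5 = 8*1424 + 139 = 11531.
  i=6: a_6=9, p_6 = 9*95981 + 11853 = 875682, q_6 = 9*11531 + 1424 = 105203.
  i=7: a_7=9, p_7 = 9*875682 + 95981 = 7977119, q_7 = 9*105203 + 11531 = 958358.

8/1, 25/3, 283/34, 1157/139, 11853/1424, 95981/11531, 875682/105203, 7977119/958358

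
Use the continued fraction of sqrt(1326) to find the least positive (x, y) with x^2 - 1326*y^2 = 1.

(x, y) = (2549, 70)

First expand sqrt(1326) as a continued fraction. With x_i = (sqrt(1326) + m_i)/d_i and (m_0, d_0) = (0, 1): a_0 = floor(sqrt(1326)) = 36, since 36^2 = 1296 <= 1326 < 1369 = 37^2.
Iterate m_{i+1} = d_i*a_i - m_i, d_{i+1} = (1326 - m_{i+1}^2)/d_i, a_{i+1} = floor((a_0 + m_{i+1})/d_{i+1}):
  m_1 = 1*36 - 0 = 36, d_1 = (1326 - 36^2)/1 = 30/1 = 30, a_1 = floor((36 + 36)/30) = 2.
  m_2 = 30*2 - 36 = 24, d_2 = (1326 - 24^2)/30 = 750/30 = 25, a_2 = floor((36 + 24)/25) = 2.
  m_3 = 25*2 - 24 = 26, d_3 = (1326 - 26^2)/25 = 650/25 = 26, a_3 = floor((36 + 26)/26) = 2.
  m_4 = 26*2 - 26 = 26, d_4 = (1326 - 26^2)/26 = 650/26 = 25, a_4 = floor((36 + 26)/25) = 2.
  m_5 = 25*2 - 26 = 24, d_5 = (1326 - 24^2)/25 = 750/25 = 30, a_5 = floor((36 + 24)/30) = 2.
  m_6 = 30*2 - 24 = 36, d_6 = (1326 - 36^2)/30 = 30/30 = 1, a_6 = floor((36 + 36)/1) = 72.
  m_7 = 1*72 - 36 = 36, d_7 = (1326 - 36^2)/1 = 30/1 = 30: (m_7, d_7) = (m_1, d_1) = (36, 30), so from here the quotients repeat a_1, ..., a_6; the period length is 6.
So sqrt(1326) = [36; (2, 2, 2, 2, 2, 72)] with period length k = 6.
k is even, so the fundamental solution of x^2 - 1326y^2 = 1 is (p_{k-1}, q_{k-1}) = (p_5, q_5); compute convergents through index 5.
Convergents (p_i = a_i*p_{i-1} + p_{i-2}, q_i = a_i*q_{i-1} + q_{i-2} with p_{-2}=0, p_{-1}=1, q_{-2}=1, q_{-1}=0):
  i=0: a_0=36, p_0 = 36*1 + 0 = 36, q_0 = 36*0 + 1 = 1.
  i=1: a_1=2, p_1 = 2*36 + 1 = 73, q_1 = 2*1 + 0 = 2.
  i=2: a_2=2, p_2 = 2*73 + 36 = 182, q_2 = 2*2 + 1 = 5.
  i=3: a_3=2, p_3 = 2*182 + 73 = 437, q_3 = 2*5 + 2 = 12.
  i=4: a_4=2, p_4 = 2*437 + 182 = 1056, q_4 = 2*12 + 5 = 29.
  i=5: a_5=2, p_5 = 2*1056 + 437 = 2549, q_5 = 2*29 + 12 = 70.
Check: 2549^2 - 1326*70^2 = 6497401 - 6497400 = 1, so (x, y) = (2549, 70) solves the equation, and by the theorem it is the least positive solution.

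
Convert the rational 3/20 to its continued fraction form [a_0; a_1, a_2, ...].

[0; 6, 1, 2]

Run the Euclidean algorithm on 3 and 20; the successive quotients are the partial quotients a_0, a_1, ... (each step inverts the fractional part left over by the previous one):
  3 = 0*20 + 3, so a_0 = 0.
  20 = 6*3 + 2, so a_1 = 6.
  3 = 1*2 + 1, so a_2 = 1.
  2 = 2*1 + 0, so a_3 = 2.
The remainder reaches 0 after 4 divisions, so the expansion has 4 partial quotients, read off in order.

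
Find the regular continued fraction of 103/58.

[1; 1, 3, 2, 6]

Run the Euclidean algorithm on 103 and 58; the successive quotients are the partial quotients a_0, a_1, ... (each step inverts the fractional part left over by the previous one):
  103 = 1*58 + 45, so a_0 = 1.
  58 = 1*45 + 13, so a_1 = 1.
  45 = 3*13 + 6, so a_2 = 3.
  13 = 2*6 + 1, so a_3 = 2.
  6 = 6*1 + 0, so a_4 = 6.
The remainder reaches 0 after 5 divisions, so the expansion has 5 partial quotients, read off in order.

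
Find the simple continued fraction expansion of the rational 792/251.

[3; 6, 2, 3, 2, 2]

Run the Euclidean algorithm on 792 and 251; the successive quotients are the partial quotients a_0, a_1, ... (each step inverts the fractional part left over by the previous one):
  792 = 3*251 + 39, so a_0 = 3.
  251 = 6*39 + 17, so a_1 = 6.
  39 = 2*17 + 5, so a_2 = 2.
  17 = 3*5 + 2, so a_3 = 3.
  5 = 2*2 + 1, so a_4 = 2.
  2 = 2*1 + 0, so a_5 = 2.
The remainder reaches 0 after 6 divisions, so the expansion has 6 partial quotients, read off in order.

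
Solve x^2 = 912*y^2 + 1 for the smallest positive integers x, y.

(x, y) = (151, 5)

First expand sqrt(912) as a continued fraction. With x_i = (sqrt(912) + m_i)/d_i and (m_0, d_0) = (0, 1): a_0 = floor(sqrt(912)) = 30, since 30^2 = 900 <= 912 < 961 = 31^2.
Iterate m_{i+1} = d_i*a_i - m_i, d_{i+1} = (912 - m_{i+1}^2)/d_i, a_{i+1} = floor((a_0 + m_{i+1})/d_{i+1}):
  m_1 = 1*30 - 0 = 30, d_1 = (912 - 30^2)/1 = 12/1 = 12, a_1 = floor((30 + 30)/12) = 5.
  m_2 = 12*5 - 30 = 30, d_2 = (912 - 30^2)/12 = 12/12 = 1, a_2 = floor((30 + 30)/1) = 60.
  m_3 = 1*60 - 30 = 30, d_3 = (912 - 30^2)/1 = 12/1 = 12: (m_3, d_3) = (m_1, d_1) = (30, 12), so from here the quotients repeat a_1, a_2; the period length is 2.
So sqrt(912) = [30; (5, 60)] with period length k = 2.
k is even, so the fundamental solution of x^2 - 912y^2 = 1 is (p_{k-1}, q_{k-1}) = (p_1, q_1); compute convergents through index 1.
Convergents (p_i = a_i*p_{i-1} + p_{i-2}, q_i = a_i*q_{i-1} + q_{i-2} with p_{-2}=0, p_{-1}=1, q_{-2}=1, q_{-1}=0):
  i=0: a_0=30, p_0 = 30*1 + 0 = 30, q_0 = 30*0 + 1 = 1.
  i=1: a_1=5, p_1 = 5*30 + 1 = 151, q_1 = 5*1 + 0 = 5.
Check: 151^2 - 912*5^2 = 22801 - 22800 = 1, so (x, y) = (151, 5) solves the equation, and by the theorem it is the least positive solution.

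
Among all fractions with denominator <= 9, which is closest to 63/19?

Expand x = 63/19 as a continued fraction with the Euclidean algorithm:
  63 = 3*19 + 6, so a_0 = 3.
  19 = 3*6 + 1, so a_1 = 3.
  6 = 6*1 + 0, so a_2 = 6.
so x = [3; 3, 6].
Convergents (p_i = a_i*p_{i-1} + p_{i-2}, q_i = a_i*q_{i-1} + q_{i-2} with p_{-2}=0, p_{-1}=1, q_{-2}=1, q_{-1}=0), until the denominator exceeds 9:
  i=0: a_0=3, p_0 = 3*1 + 0 = 3, q_0 = 3*0 + 1 = 1.
  i=1: a_1=3, p_1 = 3*3 + 1 = 10, q_1 = 3*1 + 0 = 3.
  i=2: a_2=6, p_2 = 6*10 + 3 = 63, q_2 = 6*3 + 1 = 19.
q_2 = 19 > 9, so the last convergent with denominator <= 9 is p_1/q_1 = 10/3.
The closest fraction with denominator <= 9 is either p_1/q_1 or the intermediate fraction (k*p_1 + p_0)/(k*q_1 + q_0) with the largest k >= 1 whose denominator stays <= 9; these approach x as k grows, and every other convergent or intermediate fraction in range is farther away.
Largest k: floor((9 - q_0)/q_1) = floor((9 - 1)/3) = 2.
That gives (2*10 + 3)/(2*3 + 1) = 23/7.
Compare the errors: |x - 10/3| = |63*3 - 10*19|/(19*3) = 1/57, and |x - 23/7| = |63*7 - 23*19|/(19*7) = 4/133.
Cross-multiplying, 1*133 = 133 < 228 = 4*57, so 1/57 is smaller: the convergent 10/3 is closer to x than 23/7.

10/3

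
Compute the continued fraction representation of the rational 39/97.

[0; 2, 2, 19]

Run the Euclidean algorithm on 39 and 97; the successive quotients are the partial quotients a_0, a_1, ... (each step inverts the fractional part left over by the previous one):
  39 = 0*97 + 39, so a_0 = 0.
  97 = 2*39 + 19, so a_1 = 2.
  39 = 2*19 + 1, so a_2 = 2.
  19 = 19*1 + 0, so a_3 = 19.
The remainder reaches 0 after 4 divisions, so the expansion has 4 partial quotients, read off in order.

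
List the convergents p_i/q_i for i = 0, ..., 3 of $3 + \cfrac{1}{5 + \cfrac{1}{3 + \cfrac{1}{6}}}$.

Using the convergent recurrence p_i = a_i*p_{i-1} + p_{i-2}, q_i = a_i*q_{i-1} + q_{i-2} with p_{-2}=0, p_{-1}=1, q_{-2}=1, q_{-1}=0:
  i=0: a_0=3, p_0 = 3*1 + 0 = 3, q_0 = 3*0 + 1 = 1.
  i=1: a_1=5, p_1 = 5*3 + 1 = 16, q_1 = 5*1 + 0 = 5.
  i=2: a_2=3, p_2 = 3*16 + 3 = 51, q_2 = 3*5 + 1 = 16.
  i=3: a_3=6, p_3 = 6*51 + 16 = 322, q_3 = 6*16 + 5 = 101.

3/1, 16/5, 51/16, 322/101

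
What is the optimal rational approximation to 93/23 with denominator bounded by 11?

Expand x = 93/23 as a continued fraction with the Euclidean algorithm:
  93 = 4*23 + 1, so a_0 = 4.
  23 = 23*1 + 0, so a_1 = 23.
so x = [4; 23].
Convergents (p_i = a_i*p_{i-1} + p_{i-2}, q_i = a_i*q_{i-1} + q_{i-2} with p_{-2}=0, p_{-1}=1, q_{-2}=1, q_{-1}=0), until the denominator exceeds 11:
  i=0: a_0=4, p_0 = 4*1 + 0 = 4, q_0 = 4*0 + 1 = 1.
  i=1: a_1=23, p_1 = 23*4 + 1 = 93, q_1 = 23*1 + 0 = 23.
q_1 = 23 > 11, so the last convergent with denominator <= 11 is p_0/q_0 = 4/1.
The closest fraction with denominator <= 11 is either p_0/q_0 or the intermediate fraction (k*p_0 + p_{-1})/(k*q_0 + q_{-1}) with the largest k >= 1 whose denominator stays <= 11; these approach x as k grows, and every other convergent or intermediate fraction in range is farther away.
Largest k: floor((11 - q_{-1})/q_0) = floor((11 - 0)/1) = 11 (using the seeds p_{-1} = 1, q_{-1} = 0).
That gives (11*4 + 1)/(11*1 + 0) = 45/11.
Compare the errors: |x - 4/1| = |93*1 - 4*23|/(23*1) = 1/23, and |x - 45/11| = |93*11 - 45*23|/(23*11) = 12/253.
Cross-multiplying, 1*253 = 253 < 276 = 12*23, so 1/23 is smaller: the convergent 4/1 is closer to x than 45/11.

4/1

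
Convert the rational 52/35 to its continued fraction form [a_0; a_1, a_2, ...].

[1; 2, 17]

Run the Euclidean algorithm on 52 and 35; the successive quotients are the partial quotients a_0, a_1, ... (each step inverts the fractional part left over by the previous one):
  52 = 1*35 + 17, so a_0 = 1.
  35 = 2*17 + 1, so a_1 = 2.
  17 = 17*1 + 0, so a_2 = 17.
The remainder reaches 0 after 3 divisions, so the expansion has 3 partial quotients, read off in order.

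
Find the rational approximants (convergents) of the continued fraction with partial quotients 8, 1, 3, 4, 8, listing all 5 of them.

8/1, 9/1, 35/4, 149/17, 1227/140

Using the convergent recurrence p_i = a_i*p_{i-1} + p_{i-2}, q_i = a_i*q_{i-1} + q_{i-2} with p_{-2}=0, p_{-1}=1, q_{-2}=1, q_{-1}=0:
  i=0: a_0=8, p_0 = 8*1 + 0 = 8, q_0 = 8*0 + 1 = 1.
  i=1: a_1=1, p_1 = 1*8 + 1 = 9, q_1 = 1*1 + 0 = 1.
  i=2: a_2=3, p_2 = 3*9 + 8 = 35, q_2 = 3*1 + 1 = 4.
  i=3: a_3=4, p_3 = 4*35 + 9 = 149, q_3 = 4*4 + 1 = 17.
  i=4: a_4=8, p_4 = 8*149 + 35 = 1227, q_4 = 8*17 + 4 = 140.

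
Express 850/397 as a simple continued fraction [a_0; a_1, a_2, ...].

[2; 7, 11, 5]

Run the Euclidean algorithm on 850 and 397; the successive quotients are the partial quotients a_0, a_1, ... (each step inverts the fractional part left over by the previous one):
  850 = 2*397 + 56, so a_0 = 2.
  397 = 7*56 + 5, so a_1 = 7.
  56 = 11*5 + 1, so a_2 = 11.
  5 = 5*1 + 0, so a_3 = 5.
The remainder reaches 0 after 4 divisions, so the expansion has 4 partial quotients, read off in order.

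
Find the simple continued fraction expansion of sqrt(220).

Write x_i = (sqrt(220) + m_i)/d_i with (m_0, d_0) = (0, 1). a_0 = floor(sqrt(220)) = 14, since 14^2 = 196 <= 220 < 225 = 15^2.
Iterate m_{i+1} = d_i*a_i - m_i, d_{i+1} = (220 - m_{i+1}^2)/d_i, a_{i+1} = floor((a_0 + m_{i+1})/d_{i+1}):
  m_1 = 1*14 - 0 = 14, d_1 = (220 - 14^2)/1 = 24/1 = 24, a_1 = floor((14 + 14)/24) = 1.
  m_2 = 24*1 - 14 = 10, d_2 = (220 - 10^2)/24 = 120/24 = 5, a_2 = floor((14 + 10)/5) = 4.
  m_3 = 5*4 - 10 = 10, d_3 = (220 - 10^2)/5 = 120/5 = 24, a_3 = floor((14 + 10)/24) = 1.
  m_4 = 24*1 - 10 = 14, d_4 = (220 - 14^2)/24 = 24/24 = 1, a_4 = floor((14 + 14)/1) = 28.
  m_5 = 1*28 - 14 = 14, d_5 = (220 - 14^2)/1 = 24/1 = 24: (m_5, d_5) = (m_1, d_1) = (14, 24), so from here the quotients repeat a_1, ..., a_4; the period length is 4.
Hence the expansion of sqrt(220) is a_0 = 14 followed by the repeating block 1, 4, 1, 28 (period 4).

[14; (1, 4, 1, 28)]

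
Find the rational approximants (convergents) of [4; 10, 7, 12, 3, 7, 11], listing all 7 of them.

4/1, 41/10, 291/71, 3533/862, 10890/2657, 79763/19461, 888283/216728

Using the convergent recurrence p_i = a_i*p_{i-1} + p_{i-2}, q_i = a_i*q_{i-1} + q_{i-2} with p_{-2}=0, p_{-1}=1, q_{-2}=1, q_{-1}=0:
  i=0: a_0=4, p_0 = 4*1 + 0 = 4, q_0 = 4*0 + 1 = 1.
  i=1: a_1=10, p_1 = 10*4 + 1 = 41, q_1 = 10*1 + 0 = 10.
  i=2: a_2=7, p_2 = 7*41 + 4 = 291, q_2 = 7*10 + 1 = 71.
  i=3: a_3=12, p_3 = 12*291 + 41 = 3533, q_3 = 12*71 + 10 = 862.
  i=4: a_4=3, p_4 = 3*3533 + 291 = 10890, q_4 = 3*862 + 71 = 2657.
  i=5: a_5=7, p_5 = 7*10890 + 3533 = 79763, q_5 = 7*2657 + 862 = 19461.
  i=6: a_6=11, p_6 = 11*79763 + 10890 = 888283, q_6 = 11*19461 + 2657 = 216728.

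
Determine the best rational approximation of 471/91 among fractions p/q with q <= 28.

88/17

Expand x = 471/91 as a continued fraction with the Euclidean algorithm:
  471 = 5*91 + 16, so a_0 = 5.
  91 = 5*16 + 11, so a_1 = 5.
  16 = 1*11 + 5, so a_2 = 1.
  11 = 2*5 + 1, so a_3 = 2.
  5 = 5*1 + 0, so a_4 = 5.
so x = [5; 5, 1, 2, 5].
Convergents (p_i = a_i*p_{i-1} + p_{i-2}, q_i = a_i*q_{i-1} + q_{i-2} with p_{-2}=0, p_{-1}=1, q_{-2}=1, q_{-1}=0), until the denominator exceeds 28:
  i=0: a_0=5, p_0 = 5*1 + 0 = 5, q_0 = 5*0 + 1 = 1.
  i=1: a_1=5, p_1 = 5*5 + 1 = 26, q_1 = 5*1 + 0 = 5.
  i=2: a_2=1, p_2 = 1*26 + 5 = 31, q_2 = 1*5 + 1 = 6.
  i=3: a_3=2, p_3 = 2*31 + 26 = 88, q_3 = 2*6 + 5 = 17.
  i=4: a_4=5, p_4 = 5*88 + 31 = 471, q_4 = 5*17 + 6 = 91.
q_4 = 91 > 28, so the last convergent with denominator <= 28 is p_3/q_3 = 88/17.
The closest fraction with denominator <= 28 is either p_3/q_3 or the intermediate fraction (k*p_3 + p_2)/(k*q_3 + q_2) with the largest k >= 1 whose denominator stays <= 28; these approach x as k grows, and every other convergent or intermediate fraction in range is farther away.
Largest k: floor((28 - q_2)/q_3) = floor((28 - 6)/17) = 1.
That gives (1*88 + 31)/(1*17 + 6) = 119/23.
Compare the errors: |x - 88/17| = |471*17 - 88*91|/(91*17) = 1/1547, and |x - 119/23| = |471*23 - 119*91|/(91*23) = 4/2093.
Cross-multiplying, 1*2093 = 2093 < 6188 = 4*1547, so 1/1547 is smaller: the convergent 88/17 is closer to x than 119/23.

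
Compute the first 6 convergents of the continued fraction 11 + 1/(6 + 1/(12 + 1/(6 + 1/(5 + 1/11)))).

11/1, 67/6, 815/73, 4957/444, 25600/2293, 286557/25667

Using the convergent recurrence p_i = a_i*p_{i-1} + p_{i-2}, q_i = a_i*q_{i-1} + q_{i-2} with p_{-2}=0, p_{-1}=1, q_{-2}=1, q_{-1}=0:
  i=0: a_0=11, p_0 = 11*1 + 0 = 11, q_0 = 11*0 + 1 = 1.
  i=1: a_1=6, p_1 = 6*11 + 1 = 67, q_1 = 6*1 + 0 = 6.
  i=2: a_2=12, p_2 = 12*67 + 11 = 815, q_2 = 12*6 + 1 = 73.
  i=3: a_3=6, p_3 = 6*815 + 67 = 4957, q_3 = 6*73 + 6 = 444.
  i=4: a_4=5, p_4 = 5*4957 + 815 = 25600, q_4 = 5*444 + 73 = 2293.
  i=5: a_5=11, p_5 = 11*25600 + 4957 = 286557, q_5 = 11*2293 + 444 = 25667.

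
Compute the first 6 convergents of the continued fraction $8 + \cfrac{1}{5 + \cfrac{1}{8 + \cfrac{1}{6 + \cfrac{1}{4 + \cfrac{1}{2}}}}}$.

Using the convergent recurrence p_i = a_i*p_{i-1} + p_{i-2}, q_i = a_i*q_{i-1} + q_{i-2} with p_{-2}=0, p_{-1}=1, q_{-2}=1, q_{-1}=0:
  i=0: a_0=8, p_0 = 8*1 + 0 = 8, q_0 = 8*0 + 1 = 1.
  i=1: a_1=5, p_1 = 5*8 + 1 = 41, q_1 = 5*1 + 0 = 5.
  i=2: a_2=8, p_2 = 8*41 + 8 = 336, q_2 = 8*5 + 1 = 41.
  i=3: a_3=6, p_3 = 6*336 + 41 = 2057, q_3 = 6*41 + 5 = 251.
  i=4: a_4=4, p_4 = 4*2057 + 336 = 8564, q_4 = 4*251 + 41 = 1045.
  i=5: a_5=2, p_5 = 2*8564 + 2057 = 19185, q_5 = 2*1045 + 251 = 2341.

8/1, 41/5, 336/41, 2057/251, 8564/1045, 19185/2341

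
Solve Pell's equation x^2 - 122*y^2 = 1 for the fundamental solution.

First expand sqrt(122) as a continued fraction. With x_i = (sqrt(122) + m_i)/d_i and (m_0, d_0) = (0, 1): a_0 = floor(sqrt(122)) = 11, since 11^2 = 121 <= 122 < 144 = 12^2.
Iterate m_{i+1} = d_i*a_i - m_i, d_{i+1} = (122 - m_{i+1}^2)/d_i, a_{i+1} = floor((a_0 + m_{i+1})/d_{i+1}):
  m_1 = 1*11 - 0 = 11, d_1 = (122 - 11^2)/1 = 1/1 = 1, a_1 = floor((11 + 11)/1) = 22.
  m_2 = 1*22 - 11 = 11, d_2 = (122 - 11^2)/1 = 1/1 = 1: (m_2, d_2) = (m_1, d_1) = (11, 1), so from here the quotient a_1 repeats; the period length is 1.
So sqrt(122) = [11; (22)] with period length k = 1.
k is odd, so (p_{k-1}, q_{k-1}) only solves x^2 - 122y^2 = -1 and the fundamental solution of x^2 - 122y^2 = 1 is (p_{2k-1}, q_{2k-1}) = (p_1, q_1); compute convergents through index 1, running through the period twice.
Convergents (p_i = a_i*p_{i-1} + p_{i-2}, q_i = a_i*q_{i-1} + q_{i-2} with p_{-2}=0, p_{-1}=1, q_{-2}=1, q_{-1}=0):
  i=0: a_0=11, p_0 = 11*1 + 0 = 11, q_0 = 11*0 + 1 = 1.
  i=1: a_1=22, p_1 = 22*11 + 1 = 243, q_1 = 22*1 + 0 = 22.
Indeed p_0^2 - 122*q_0^2 = 121 - 122 = -1, not +1.
Check: 243^2 - 122*22^2 = 59049 - 59048 = 1, so (x, y) = (243, 22) solves the equation, and by the theorem it is the least positive solution.

(x, y) = (243, 22)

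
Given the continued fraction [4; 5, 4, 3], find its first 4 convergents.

4/1, 21/5, 88/21, 285/68

Using the convergent recurrence p_i = a_i*p_{i-1} + p_{i-2}, q_i = a_i*q_{i-1} + q_{i-2} with p_{-2}=0, p_{-1}=1, q_{-2}=1, q_{-1}=0:
  i=0: a_0=4, p_0 = 4*1 + 0 = 4, q_0 = 4*0 + 1 = 1.
  i=1: a_1=5, p_1 = 5*4 + 1 = 21, q_1 = 5*1 + 0 = 5.
  i=2: a_2=4, p_2 = 4*21 + 4 = 88, q_2 = 4*5 + 1 = 21.
  i=3: a_3=3, p_3 = 3*88 + 21 = 285, q_3 = 3*21 + 5 = 68.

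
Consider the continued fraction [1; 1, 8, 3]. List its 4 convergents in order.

1/1, 2/1, 17/9, 53/28

Using the convergent recurrence p_i = a_i*p_{i-1} + p_{i-2}, q_i = a_i*q_{i-1} + q_{i-2} with p_{-2}=0, p_{-1}=1, q_{-2}=1, q_{-1}=0:
  i=0: a_0=1, p_0 = 1*1 + 0 = 1, q_0 = 1*0 + 1 = 1.
  i=1: a_1=1, p_1 = 1*1 + 1 = 2, q_1 = 1*1 + 0 = 1.
  i=2: a_2=8, p_2 = 8*2 + 1 = 17, q_2 = 8*1 + 1 = 9.
  i=3: a_3=3, p_3 = 3*17 + 2 = 53, q_3 = 3*9 + 1 = 28.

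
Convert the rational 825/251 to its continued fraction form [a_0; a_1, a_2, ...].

Run the Euclidean algorithm on 825 and 251; the successive quotients are the partial quotients a_0, a_1, ... (each step inverts the fractional part left over by the previous one):
  825 = 3*251 + 72, so a_0 = 3.
  251 = 3*72 + 35, so a_1 = 3.
  72 = 2*35 + 2, so a_2 = 2.
  35 = 17*2 + 1, so a_3 = 17.
  2 = 2*1 + 0, so a_4 = 2.
The remainder reaches 0 after 5 divisions, so the expansion has 5 partial quotients, read off in order.

[3; 3, 2, 17, 2]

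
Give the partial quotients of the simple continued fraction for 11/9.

[1; 4, 2]

Run the Euclidean algorithm on 11 and 9; the successive quotients are the partial quotients a_0, a_1, ... (each step inverts the fractional part left over by the previous one):
  11 = 1*9 + 2, so a_0 = 1.
  9 = 4*2 + 1, so a_1 = 4.
  2 = 2*1 + 0, so a_2 = 2.
The remainder reaches 0 after 3 divisions, so the expansion has 3 partial quotients, read off in order.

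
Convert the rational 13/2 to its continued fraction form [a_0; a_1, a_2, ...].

Run the Euclidean algorithm on 13 and 2; the successive quotients are the partial quotients a_0, a_1, ... (each step inverts the fractional part left over by the previous one):
  13 = 6*2 + 1, so a_0 = 6.
  2 = 2*1 + 0, so a_1 = 2.
The remainder reaches 0 after 2 divisions, so the expansion has 2 partial quotients, read off in order.

[6; 2]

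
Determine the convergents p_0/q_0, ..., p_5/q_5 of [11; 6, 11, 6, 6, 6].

Using the convergent recurrence p_i = a_i*p_{i-1} + p_{i-2}, q_i = a_i*q_{i-1} + q_{i-2} with p_{-2}=0, p_{-1}=1, q_{-2}=1, q_{-1}=0:
  i=0: a_0=11, p_0 = 11*1 + 0 = 11, q_0 = 11*0 + 1 = 1.
  i=1: a_1=6, p_1 = 6*11 + 1 = 67, q_1 = 6*1 + 0 = 6.
  i=2: a_2=11, p_2 = 11*67 + 11 = 748, q_2 = 11*6 + 1 = 67.
  i=3: a_3=6, p_3 = 6*748 + 67 = 4555, q_3 = 6*67 + 6 = 408.
  i=4: a_4=6, p_4 = 6*4555 + 748 = 28078, q_4 = 6*408 + 67 = 2515.
  i=5: a_5=6, p_5 = 6*28078 + 4555 = 173023, q_5 = 6*2515 + 408 = 15498.

11/1, 67/6, 748/67, 4555/408, 28078/2515, 173023/15498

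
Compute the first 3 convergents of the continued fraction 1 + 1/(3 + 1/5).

Using the convergent recurrence p_i = a_i*p_{i-1} + p_{i-2}, q_i = a_i*q_{i-1} + q_{i-2} with p_{-2}=0, p_{-1}=1, q_{-2}=1, q_{-1}=0:
  i=0: a_0=1, p_0 = 1*1 + 0 = 1, q_0 = 1*0 + 1 = 1.
  i=1: a_1=3, p_1 = 3*1 + 1 = 4, q_1 = 3*1 + 0 = 3.
  i=2: a_2=5, p_2 = 5*4 + 1 = 21, q_2 = 5*3 + 1 = 16.

1/1, 4/3, 21/16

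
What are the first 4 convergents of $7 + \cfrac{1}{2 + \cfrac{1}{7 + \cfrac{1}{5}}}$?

7/1, 15/2, 112/15, 575/77

Using the convergent recurrence p_i = a_i*p_{i-1} + p_{i-2}, q_i = a_i*q_{i-1} + q_{i-2} with p_{-2}=0, p_{-1}=1, q_{-2}=1, q_{-1}=0:
  i=0: a_0=7, p_0 = 7*1 + 0 = 7, q_0 = 7*0 + 1 = 1.
  i=1: a_1=2, p_1 = 2*7 + 1 = 15, q_1 = 2*1 + 0 = 2.
  i=2: a_2=7, p_2 = 7*15 + 7 = 112, q_2 = 7*2 + 1 = 15.
  i=3: a_3=5, p_3 = 5*112 + 15 = 575, q_3 = 5*15 + 2 = 77.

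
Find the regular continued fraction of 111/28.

Run the Euclidean algorithm on 111 and 28; the successive quotients are the partial quotients a_0, a_1, ... (each step inverts the fractional part left over by the previous one):
  111 = 3*28 + 27, so a_0 = 3.
  28 = 1*27 + 1, so a_1 = 1.
  27 = 27*1 + 0, so a_2 = 27.
The remainder reaches 0 after 3 divisions, so the expansion has 3 partial quotients, read off in order.

[3; 1, 27]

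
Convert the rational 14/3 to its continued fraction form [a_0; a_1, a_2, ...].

Run the Euclidean algorithm on 14 and 3; the successive quotients are the partial quotients a_0, a_1, ... (each step inverts the fractional part left over by the previous one):
  14 = 4*3 + 2, so a_0 = 4.
  3 = 1*2 + 1, so a_1 = 1.
  2 = 2*1 + 0, so a_2 = 2.
The remainder reaches 0 after 3 divisions, so the expansion has 3 partial quotients, read off in order.

[4; 1, 2]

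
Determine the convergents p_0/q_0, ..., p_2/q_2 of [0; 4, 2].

0/1, 1/4, 2/9

Using the convergent recurrence p_i = a_i*p_{i-1} + p_{i-2}, q_i = a_i*q_{i-1} + q_{i-2} with p_{-2}=0, p_{-1}=1, q_{-2}=1, q_{-1}=0:
  i=0: a_0=0, p_0 = 0*1 + 0 = 0, q_0 = 0*0 + 1 = 1.
  i=1: a_1=4, p_1 = 4*0 + 1 = 1, q_1 = 4*1 + 0 = 4.
  i=2: a_2=2, p_2 = 2*1 + 0 = 2, q_2 = 2*4 + 1 = 9.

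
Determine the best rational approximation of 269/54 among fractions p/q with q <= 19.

Expand x = 269/54 as a continued fraction with the Euclidean algorithm:
  269 = 4*54 + 53, so a_0 = 4.
  54 = 1*53 + 1, so a_1 = 1.
  53 = 53*1 + 0, so a_2 = 53.
so x = [4; 1, 53].
Convergents (p_i = a_i*p_{i-1} + p_{i-2}, q_i = a_i*q_{i-1} + q_{i-2} with p_{-2}=0, p_{-1}=1, q_{-2}=1, q_{-1}=0), until the denominator exceeds 19:
  i=0: a_0=4, p_0 = 4*1 + 0 = 4, q_0 = 4*0 + 1 = 1.
  i=1: a_1=1, p_1 = 1*4 + 1 = 5, q_1 = 1*1 + 0 = 1.
  i=2: a_2=53, p_2 = 53*5 + 4 = 269, q_2 = 53*1 + 1 = 54.
q_2 = 54 > 19, so the last convergent with denominator <= 19 is p_1/q_1 = 5/1.
The closest fraction with denominator <= 19 is either p_1/q_1 or the intermediate fraction (k*p_1 + p_0)/(k*q_1 + q_0) with the largest k >= 1 whose denominator stays <= 19; these approach x as k grows, and every other convergent or intermediate fraction in range is farther away.
Largest k: floor((19 - q_0)/q_1) = floor((19 - 1)/1) = 18.
That gives (18*5 + 4)/(18*1 + 1) = 94/19.
Compare the errors: |x - 5/1| = |269*1 - 5*54|/(54*1) = 1/54, and |x - 94/19| = |269*19 - 94*54|/(54*19) = 35/1026.
Cross-multiplying, 1*1026 = 1026 < 1890 = 35*54, so 1/54 is smaller: the convergent 5/1 is closer to x than 94/19.

5/1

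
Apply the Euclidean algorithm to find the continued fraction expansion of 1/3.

Run the Euclidean algorithm on 1 and 3; the successive quotients are the partial quotients a_0, a_1, ... (each step inverts the fractional part left over by the previous one):
  1 = 0*3 + 1, so a_0 = 0.
  3 = 3*1 + 0, so a_1 = 3.
The remainder reaches 0 after 2 divisions, so the expansion has 2 partial quotients, read off in order.

[0; 3]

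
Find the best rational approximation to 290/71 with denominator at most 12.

Expand x = 290/71 as a continued fraction with the Euclidean algorithm:
  290 = 4*71 + 6, so a_0 = 4.
  71 = 11*6 + 5, so a_1 = 11.
  6 = 1*5 + 1, so a_2 = 1.
  5 = 5*1 + 0, so a_3 = 5.
so x = [4; 11, 1, 5].
Convergents (p_i = a_i*p_{i-1} + p_{i-2}, q_i = a_i*q_{i-1} + q_{i-2} with p_{-2}=0, p_{-1}=1, q_{-2}=1, q_{-1}=0), until the denominator exceeds 12:
  i=0: a_0=4, p_0 = 4*1 + 0 = 4, q_0 = 4*0 + 1 = 1.
  i=1: a_1=11, p_1 = 11*4 + 1 = 45, q_1 = 11*1 + 0 = 11.
  i=2: a_2=1, p_2 = 1*45 + 4 = 49, q_2 = 1*11 + 1 = 12.
  i=3: a_3=5, p_3 = 5*49 + 45 = 290, q_3 = 5*12 + 11 = 71.
q_3 = 71 > 12, so the last convergent with denominator <= 12 is p_2/q_2 = 49/12.
The closest fraction with denominator <= 12 is either p_2/q_2 or the intermediate fraction (k*p_2 + p_1)/(k*q_2 + q_1) with the largest k >= 1 whose denominator stays <= 12; these approach x as k grows, and every other convergent or intermediate fraction in range is farther away.
Largest k: floor((12 - q_1)/q_2) = floor((12 - 11)/12) = 0.
Since k = 0, no intermediate fraction beyond p_2/q_2 has denominator <= 12, so the convergent 49/12 is the closest (its error is |290*12 - 49*71|/(71*12) = 1/852).

49/12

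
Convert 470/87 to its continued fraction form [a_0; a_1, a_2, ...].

[5; 2, 2, 17]

Run the Euclidean algorithm on 470 and 87; the successive quotients are the partial quotients a_0, a_1, ... (each step inverts the fractional part left over by the previous one):
  470 = 5*87 + 35, so a_0 = 5.
  87 = 2*35 + 17, so a_1 = 2.
  35 = 2*17 + 1, so a_2 = 2.
  17 = 17*1 + 0, so a_3 = 17.
The remainder reaches 0 after 4 divisions, so the expansion has 4 partial quotients, read off in order.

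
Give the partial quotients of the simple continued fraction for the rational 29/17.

Run the Euclidean algorithm on 29 and 17; the successive quotients are the partial quotients a_0, a_1, ... (each step inverts the fractional part left over by the previous one):
  29 = 1*17 + 12, so a_0 = 1.
  17 = 1*12 + 5, so a_1 = 1.
  12 = 2*5 + 2, so a_2 = 2.
  5 = 2*2 + 1, so a_3 = 2.
  2 = 2*1 + 0, so a_4 = 2.
The remainder reaches 0 after 5 divisions, so the expansion has 5 partial quotients, read off in order.

[1; 1, 2, 2, 2]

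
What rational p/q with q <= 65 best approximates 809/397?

108/53

Expand x = 809/397 as a continued fraction with the Euclidean algorithm:
  809 = 2*397 + 15, so a_0 = 2.
  397 = 26*15 + 7, so a_1 = 26.
  15 = 2*7 + 1, so a_2 = 2.
  7 = 7*1 + 0, so a_3 = 7.
so x = [2; 26, 2, 7].
Convergents (p_i = a_i*p_{i-1} + p_{i-2}, q_i = a_i*q_{i-1} + q_{i-2} with p_{-2}=0, p_{-1}=1, q_{-2}=1, q_{-1}=0), until the denominator exceeds 65:
  i=0: a_0=2, p_0 = 2*1 + 0 = 2, q_0 = 2*0 + 1 = 1.
  i=1: a_1=26, p_1 = 26*2 + 1 = 53, q_1 = 26*1 + 0 = 26.
  i=2: a_2=2, p_2 = 2*53 + 2 = 108, q_2 = 2*26 + 1 = 53.
  i=3: a_3=7, p_3 = 7*108 + 53 = 809, q_3 = 7*53 + 26 = 397.
q_3 = 397 > 65, so the last convergent with denominator <= 65 is p_2/q_2 = 108/53.
The closest fraction with denominator <= 65 is either p_2/q_2 or the intermediate fraction (k*p_2 + p_1)/(k*q_2 + q_1) with the largest k >= 1 whose denominator stays <= 65; these approach x as k grows, and every other convergent or intermediate fraction in range is farther away.
Largest k: floor((65 - q_1)/q_2) = floor((65 - 26)/53) = 0.
Since k = 0, no intermediate fraction beyond p_2/q_2 has denominator <= 65, so the convergent 108/53 is the closest (its error is |809*53 - 108*397|/(397*53) = 1/21041).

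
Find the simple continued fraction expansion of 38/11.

[3; 2, 5]

Run the Euclidean algorithm on 38 and 11; the successive quotients are the partial quotients a_0, a_1, ... (each step inverts the fractional part left over by the previous one):
  38 = 3*11 + 5, so a_0 = 3.
  11 = 2*5 + 1, so a_1 = 2.
  5 = 5*1 + 0, so a_2 = 5.
The remainder reaches 0 after 3 divisions, so the expansion has 3 partial quotients, read off in order.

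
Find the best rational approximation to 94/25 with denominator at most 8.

15/4

Expand x = 94/25 as a continued fraction with the Euclidean algorithm:
  94 = 3*25 + 19, so a_0 = 3.
  25 = 1*19 + 6, so a_1 = 1.
  19 = 3*6 + 1, so a_2 = 3.
  6 = 6*1 + 0, so a_3 = 6.
so x = [3; 1, 3, 6].
Convergents (p_i = a_i*p_{i-1} + p_{i-2}, q_i = a_i*q_{i-1} + q_{i-2} with p_{-2}=0, p_{-1}=1, q_{-2}=1, q_{-1}=0), until the denominator exceeds 8:
  i=0: a_0=3, p_0 = 3*1 + 0 = 3, q_0 = 3*0 + 1 = 1.
  i=1: a_1=1, p_1 = 1*3 + 1 = 4, q_1 = 1*1 + 0 = 1.
  i=2: a_2=3, p_2 = 3*4 + 3 = 15, q_2 = 3*1 + 1 = 4.
  i=3: a_3=6, p_3 = 6*15 + 4 = 94, q_3 = 6*4 + 1 = 25.
q_3 = 25 > 8, so the last convergent with denominator <= 8 is p_2/q_2 = 15/4.
The closest fraction with denominator <= 8 is either p_2/q_2 or the intermediate fraction (k*p_2 + p_1)/(k*q_2 + q_1) with the largest k >= 1 whose denominator stays <= 8; these approach x as k grows, and every other convergent or intermediate fraction in range is farther away.
Largest k: floor((8 - q_1)/q_2) = floor((8 - 1)/4) = 1.
That gives (1*15 + 4)/(1*4 + 1) = 19/5.
Compare the errors: |x - 15/4| = |94*4 - 15*25|/(25*4) = 1/100, and |x - 19/5| = |94*5 - 19*25|/(25*5) = 5/125.
Cross-multiplying, 1*125 = 125 < 500 = 5*100, so 1/100 is smaller: the convergent 15/4 is closer to x than 19/5.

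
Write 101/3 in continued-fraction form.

Run the Euclidean algorithm on 101 and 3; the successive quotients are the partial quotients a_0, a_1, ... (each step inverts the fractional part left over by the previous one):
  101 = 33*3 + 2, so a_0 = 33.
  3 = 1*2 + 1, so a_1 = 1.
  2 = 2*1 + 0, so a_2 = 2.
The remainder reaches 0 after 3 divisions, so the expansion has 3 partial quotients, read off in order.

[33; 1, 2]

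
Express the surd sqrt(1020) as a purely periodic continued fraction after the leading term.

[31; (1, 14, 1, 62)]

Write x_i = (sqrt(1020) + m_i)/d_i with (m_0, d_0) = (0, 1). a_0 = floor(sqrt(1020)) = 31, since 31^2 = 961 <= 1020 < 1024 = 32^2.
Iterate m_{i+1} = d_i*a_i - m_i, d_{i+1} = (1020 - m_{i+1}^2)/d_i, a_{i+1} = floor((a_0 + m_{i+1})/d_{i+1}):
  m_1 = 1*31 - 0 = 31, d_1 = (1020 - 31^2)/1 = 59/1 = 59, a_1 = floor((31 + 31)/59) = 1.
  m_2 = 59*1 - 31 = 28, d_2 = (1020 - 28^2)/59 = 236/59 = 4, a_2 = floor((31 + 28)/4) = 14.
  m_3 = 4*14 - 28 = 28, d_3 = (1020 - 28^2)/4 = 236/4 = 59, a_3 = floor((31 + 28)/59) = 1.
  m_4 = 59*1 - 28 = 31, d_4 = (1020 - 31^2)/59 = 59/59 = 1, a_4 = floor((31 + 31)/1) = 62.
  m_5 = 1*62 - 31 = 31, d_5 = (1020 - 31^2)/1 = 59/1 = 59: (m_5, d_5) = (m_1, d_1) = (31, 59), so from here the quotients repeat a_1, ..., a_4; the period length is 4.
Hence the expansion of sqrt(1020) is a_0 = 31 followed by the repeating block 1, 14, 1, 62 (period 4).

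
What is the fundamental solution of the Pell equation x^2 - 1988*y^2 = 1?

First expand sqrt(1988) as a continued fraction. With x_i = (sqrt(1988) + m_i)/d_i and (m_0, d_0) = (0, 1): a_0 = floor(sqrt(1988)) = 44, since 44^2 = 1936 <= 1988 < 2025 = 45^2.
Iterate m_{i+1} = d_i*a_i - m_i, d_{i+1} = (1988 - m_{i+1}^2)/d_i, a_{i+1} = floor((a_0 + m_{i+1})/d_{i+1}):
  m_1 = 1*44 - 0 = 44, d_1 = (1988 - 44^2)/1 = 52/1 = 52, a_1 = floor((44 + 44)/52) = 1.
  m_2 = 52*1 - 44 = 8, d_2 = (1988 - 8^2)/52 = 1924/52 = 37, a_2 = floor((44 + 8)/37) = 1.
  m_3 = 37*1 - 8 = 29, d_3 = (1988 - 29^2)/37 = 1147/37 = 31, a_3 = floor((44 + 29)/31) = 2.
  m_4 = 31*2 - 29 = 33, d_4 = (1988 - 33^2)/31 = 899/31 = 29, a_4 = floor((44 + 33)/29) = 2.
  m_5 = 29*2 - 33 = 25, d_5 = (1988 - 25^2)/29 = 1363/29 = 47, a_5 = floor((44 + 25)/47) = 1.
  m_6 = 47*1 - 25 = 22, d_6 = (1988 - 22^2)/47 = 1504/47 = 32, a_6 = floor((44 + 22)/32) = 2.
  m_7 = 32*2 - 22 = 42, d_7 = (1988 - 42^2)/32 = 224/32 = 7, a_7 = floor((44 + 42)/7) = 12.
  m_8 = 7*12 - 42 = 42, d_8 = (1988 - 42^2)/7 = 224/7 = 32, a_8 = floor((44 + 42)/32) = 2.
  m_9 = 32*2 - 42 = 22, d_9 = (1988 - 22^2)/32 = 1504/32 = 47, a_9 = floor((44 + 22)/47) = 1.
  m_10 = 47*1 - 22 = 25, d_10 = (1988 - 25^2)/47 = 1363/47 = 29, a_10 = floor((44 + 25)/29) = 2.
  m_11 = 29*2 - 25 = 33, d_11 = (1988 - 33^2)/29 = 899/29 = 31, a_11 = floor((44 + 33)/31) = 2.
  m_12 = 31*2 - 33 = 29, d_12 = (1988 - 29^2)/31 = 1147/31 = 37, a_12 = floor((44 + 29)/37) = 1.
  m_13 = 37*1 - 29 = 8, d_13 = (1988 - 8^2)/37 = 1924/37 = 52, a_13 = floor((44 + 8)/52) = 1.
  m_14 = 52*1 - 8 = 44, d_14 = (1988 - 44^2)/52 = 52/52 = 1, a_14 = floor((44 + 44)/1) = 88.
  m_15 = 1*88 - 44 = 44, d_15 = (1988 - 44^2)/1 = 52/1 = 52: (m_15, d_15) = (m_1, d_1) = (44, 52), so from here the quotients repeat a_1, ..., a_14; the period length is 14.
So sqrt(1988) = [44; (1, 1, 2, 2, 1, 2, 12, 2, 1, 2, 2, 1, 1, 88)] with period length k = 14.
k is even, so the fundamental solution of x^2 - 1988y^2 = 1 is (p_{k-1}, q_{k-1}) = (p_13, q_13); compute convergents through index 13.
Convergents (p_i = a_i*p_{i-1} + p_{i-2}, q_i = a_i*q_{i-1} + q_{i-2} with p_{-2}=0, p_{-1}=1, q_{-2}=1, q_{-1}=0):
  i=0: a_0=44, p_0 = 44*1 + 0 = 44, q_0 = 44*0 + 1 = 1.
  i=1: a_1=1, p_1 = 1*44 + 1 = 45, q_1 = 1*1 + 0 = 1.
  i=2: a_2=1, p_2 = 1*45 + 44 = 89, q_2 = 1*1 + 1 = 2.
  i=3: a_3=2, p_3 = 2*89 + 45 = 223, q_3 = 2*2 + 1 = 5.
  i=4: a_4=2, p_4 = 2*223 + 89 = 535, q_4 = 2*5 + 2 = 12.
  i=5: a_5=1, p_5 = 1*535 + 223 = 758, q_5 = 1*12 + 5 = 17.
  i=6: a_6=2, p_6 = 2*758 + 535 = 2051, q_6 = 2*17 + 12 = 46.
  i=7: a_7=12, p_7 = 12*2051 + 758 = 25370, q_7 = 12*46 + 17 = 569.
  i=8: a_8=2, p_8 = 2*25370 + 2051 = 52791, q_8 = 2*569 + 46 = 1184.
  i=9: a_9=1, p_9 = 1*52791 + 25370 = 78161, q_9 = 1*1184 + 569 = 1753.
  i=10: a_10=2, p_10 = 2*78161 + 52791 = 209113, q_10 = 2*1753 + 1184 = 4690.
  i=11: a_11=2, p_11 = 2*209113 + 78161 = 496387, q_11 = 2*4690 + 1753 = 11133.
  i=12: a_12=1, p_12 = 1*496387 + 209113 = 705500, q_12 = 1*11133 + 4690 = 15823.
  i=13: a_13=1, p_13 = 1*705500 + 496387 = 1201887, q_13 = 1*15823 + 11133 = 26956.
Check: 1201887^2 - 1988*26956^2 = 1444532360769 - 1444532360768 = 1, so (x, y) = (1201887, 26956) solves the equation, and by the theorem it is the least positive solution.

(x, y) = (1201887, 26956)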